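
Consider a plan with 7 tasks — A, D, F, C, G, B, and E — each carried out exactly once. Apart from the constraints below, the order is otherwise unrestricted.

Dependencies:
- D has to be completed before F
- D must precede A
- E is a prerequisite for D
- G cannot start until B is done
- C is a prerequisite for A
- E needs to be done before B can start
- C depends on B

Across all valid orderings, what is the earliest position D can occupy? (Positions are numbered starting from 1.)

Working backwards through the constraints from D, its only required predecessor is E.
So at minimum 1 task comes before D, putting D no earlier than position 2. That position is achievable by scheduling exactly that predecessor first.

2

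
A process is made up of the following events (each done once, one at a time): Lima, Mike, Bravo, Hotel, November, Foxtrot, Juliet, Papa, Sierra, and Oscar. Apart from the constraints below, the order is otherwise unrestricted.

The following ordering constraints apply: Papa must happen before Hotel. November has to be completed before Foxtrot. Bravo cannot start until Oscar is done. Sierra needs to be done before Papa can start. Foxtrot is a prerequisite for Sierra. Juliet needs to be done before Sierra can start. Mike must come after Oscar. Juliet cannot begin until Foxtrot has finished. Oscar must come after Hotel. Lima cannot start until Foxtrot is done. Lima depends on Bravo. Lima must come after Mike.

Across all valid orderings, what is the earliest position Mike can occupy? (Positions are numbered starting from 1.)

8

The events that are forced before Mike, directly or transitively, are Hotel, November, Foxtrot, Juliet, Papa, Sierra, Oscar. That's 7 events.
With 7 mandatory predecessors, the earliest Mike can sit is position 7+1 = 8, and placing just those 7 first achieves it.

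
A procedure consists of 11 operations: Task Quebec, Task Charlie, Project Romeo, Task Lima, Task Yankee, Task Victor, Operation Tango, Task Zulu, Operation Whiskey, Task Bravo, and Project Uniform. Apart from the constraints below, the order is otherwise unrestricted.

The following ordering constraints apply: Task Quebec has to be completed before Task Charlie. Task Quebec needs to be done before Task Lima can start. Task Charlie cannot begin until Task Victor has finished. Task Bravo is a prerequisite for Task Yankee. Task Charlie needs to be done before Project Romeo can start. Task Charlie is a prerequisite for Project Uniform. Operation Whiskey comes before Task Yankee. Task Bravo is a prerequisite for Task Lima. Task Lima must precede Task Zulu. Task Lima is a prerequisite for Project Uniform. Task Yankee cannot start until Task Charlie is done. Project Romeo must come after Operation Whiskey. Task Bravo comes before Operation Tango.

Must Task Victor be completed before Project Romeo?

Yes

There is a constraint chain Task Victor → Task Charlie → Project Romeo.
So Task Victor must precede Project Romeo in any valid ordering.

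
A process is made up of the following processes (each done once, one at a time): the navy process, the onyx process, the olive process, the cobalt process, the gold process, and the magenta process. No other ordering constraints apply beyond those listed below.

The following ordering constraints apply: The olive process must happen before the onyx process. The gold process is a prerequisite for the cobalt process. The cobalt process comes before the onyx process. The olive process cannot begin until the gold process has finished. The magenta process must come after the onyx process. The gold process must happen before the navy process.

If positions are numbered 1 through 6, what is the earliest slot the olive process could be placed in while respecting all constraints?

2

Working backwards through the constraints from the olive process, its only required predecessor is the gold process.
With 1 mandatory predecessor, the earliest the olive process can sit is position 1+1 = 2, and placing just that one first achieves it.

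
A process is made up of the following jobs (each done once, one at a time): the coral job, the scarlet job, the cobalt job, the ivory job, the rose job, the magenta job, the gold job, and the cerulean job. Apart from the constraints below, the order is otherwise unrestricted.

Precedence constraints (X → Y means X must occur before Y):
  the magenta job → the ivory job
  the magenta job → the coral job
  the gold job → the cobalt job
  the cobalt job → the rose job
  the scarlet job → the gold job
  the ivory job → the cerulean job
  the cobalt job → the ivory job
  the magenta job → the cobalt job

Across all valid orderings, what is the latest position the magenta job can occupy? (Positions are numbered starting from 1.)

Following every chain forward from the magenta job, the jobs that must come later are the coral job, the cobalt job, the ivory job, the rose job, the cerulean job — 5 of them.
So at least 5 jobs follow the magenta job, putting the magenta job no later than position 3. That position is achievable by scheduling everything else first.

3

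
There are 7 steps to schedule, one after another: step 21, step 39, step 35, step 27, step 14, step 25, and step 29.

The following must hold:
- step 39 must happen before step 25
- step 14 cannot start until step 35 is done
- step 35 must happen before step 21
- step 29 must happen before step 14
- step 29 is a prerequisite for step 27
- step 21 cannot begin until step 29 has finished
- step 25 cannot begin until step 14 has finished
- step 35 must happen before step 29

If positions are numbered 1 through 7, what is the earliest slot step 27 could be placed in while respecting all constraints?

Every step that must precede step 27 has to come before it. Tracing all chains that end at step 27, those steps are: step 35, step 29 — 2 in total.
With 2 mandatory predecessors, the earliest step 27 can sit is position 2+1 = 3, and placing just those 2 first achieves it.

3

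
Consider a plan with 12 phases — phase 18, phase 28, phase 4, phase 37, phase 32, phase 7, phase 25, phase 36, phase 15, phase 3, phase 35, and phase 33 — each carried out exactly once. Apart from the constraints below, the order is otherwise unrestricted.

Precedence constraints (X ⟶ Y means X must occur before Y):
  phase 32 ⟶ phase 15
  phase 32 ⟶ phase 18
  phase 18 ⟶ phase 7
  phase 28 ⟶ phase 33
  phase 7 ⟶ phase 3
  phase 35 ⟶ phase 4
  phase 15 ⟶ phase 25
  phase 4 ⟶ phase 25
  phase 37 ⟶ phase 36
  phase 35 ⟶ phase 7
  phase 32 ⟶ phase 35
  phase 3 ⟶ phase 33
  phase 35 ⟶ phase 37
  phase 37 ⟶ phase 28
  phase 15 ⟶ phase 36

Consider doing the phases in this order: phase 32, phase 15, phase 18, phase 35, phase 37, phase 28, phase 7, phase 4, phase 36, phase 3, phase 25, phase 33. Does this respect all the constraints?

Yes

Going through the constraints one by one, each required predecessor appears earlier in the sequence than its dependent — e.g. phase 15 (position 2) is before phase 25 (position 11), as required.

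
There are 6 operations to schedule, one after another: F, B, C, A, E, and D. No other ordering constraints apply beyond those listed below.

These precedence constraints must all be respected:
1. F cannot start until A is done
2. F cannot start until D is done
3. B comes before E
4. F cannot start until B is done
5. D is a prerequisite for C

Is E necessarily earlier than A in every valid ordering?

No

E and A are not related by any chain of constraints.
There exist valid orderings with A before E, so E is not required to come first.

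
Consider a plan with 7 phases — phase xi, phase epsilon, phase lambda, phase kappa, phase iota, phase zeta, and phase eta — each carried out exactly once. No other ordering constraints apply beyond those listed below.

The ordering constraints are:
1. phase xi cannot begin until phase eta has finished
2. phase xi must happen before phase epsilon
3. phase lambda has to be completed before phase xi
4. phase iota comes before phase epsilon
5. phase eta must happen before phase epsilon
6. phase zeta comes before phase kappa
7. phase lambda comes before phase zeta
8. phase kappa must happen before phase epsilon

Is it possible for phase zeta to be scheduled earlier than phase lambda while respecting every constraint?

No

There is a dependency chain phase lambda → phase zeta, so phase zeta always comes after phase lambda.
Hence phase zeta can never be scheduled before phase lambda.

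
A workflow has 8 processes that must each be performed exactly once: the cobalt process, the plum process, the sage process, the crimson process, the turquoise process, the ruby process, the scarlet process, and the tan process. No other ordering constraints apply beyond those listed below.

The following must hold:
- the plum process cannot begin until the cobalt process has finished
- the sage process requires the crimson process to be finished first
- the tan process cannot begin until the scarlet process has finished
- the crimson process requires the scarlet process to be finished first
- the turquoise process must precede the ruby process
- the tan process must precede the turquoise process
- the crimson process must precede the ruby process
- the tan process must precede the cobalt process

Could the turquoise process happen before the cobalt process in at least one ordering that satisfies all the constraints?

The constraints leave the turquoise process and the cobalt process unordered relative to each other; nothing requires the cobalt process earlier.
So a valid ordering placing the turquoise process earlier than the cobalt process exists.

Yes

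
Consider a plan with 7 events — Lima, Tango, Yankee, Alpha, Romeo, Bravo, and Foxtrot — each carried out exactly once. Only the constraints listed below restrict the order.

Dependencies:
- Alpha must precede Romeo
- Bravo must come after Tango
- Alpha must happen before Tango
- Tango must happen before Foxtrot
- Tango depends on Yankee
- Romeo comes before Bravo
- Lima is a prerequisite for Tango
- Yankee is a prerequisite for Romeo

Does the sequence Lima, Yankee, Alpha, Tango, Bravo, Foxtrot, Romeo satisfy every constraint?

Here Romeo comes after Bravo.
But one of the constraints requires Romeo before Bravo, so this ordering violates it.

No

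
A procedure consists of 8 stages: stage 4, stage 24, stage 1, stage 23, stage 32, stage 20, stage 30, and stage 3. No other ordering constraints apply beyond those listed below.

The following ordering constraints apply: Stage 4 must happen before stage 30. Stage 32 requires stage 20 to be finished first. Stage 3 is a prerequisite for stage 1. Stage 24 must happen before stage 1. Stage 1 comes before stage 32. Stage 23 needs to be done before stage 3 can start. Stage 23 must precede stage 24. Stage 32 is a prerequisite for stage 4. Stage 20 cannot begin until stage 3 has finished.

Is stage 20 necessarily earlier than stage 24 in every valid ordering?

No

No chain of constraints connects stage 20 to stage 24 in either direction.
There exist valid orderings with stage 24 before stage 20, so stage 20 is not required to come first.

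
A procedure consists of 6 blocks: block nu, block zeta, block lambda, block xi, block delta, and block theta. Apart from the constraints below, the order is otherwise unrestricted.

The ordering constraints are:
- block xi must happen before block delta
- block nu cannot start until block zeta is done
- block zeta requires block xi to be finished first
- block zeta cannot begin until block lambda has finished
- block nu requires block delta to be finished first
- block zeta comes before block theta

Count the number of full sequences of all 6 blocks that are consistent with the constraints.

2 blocks have no prerequisites (block lambda, block xi), so any of them could come first.
Enumerating by repeatedly choosing an available block (one whose prerequisites are all placed) gives 12 distinct complete orderings.

12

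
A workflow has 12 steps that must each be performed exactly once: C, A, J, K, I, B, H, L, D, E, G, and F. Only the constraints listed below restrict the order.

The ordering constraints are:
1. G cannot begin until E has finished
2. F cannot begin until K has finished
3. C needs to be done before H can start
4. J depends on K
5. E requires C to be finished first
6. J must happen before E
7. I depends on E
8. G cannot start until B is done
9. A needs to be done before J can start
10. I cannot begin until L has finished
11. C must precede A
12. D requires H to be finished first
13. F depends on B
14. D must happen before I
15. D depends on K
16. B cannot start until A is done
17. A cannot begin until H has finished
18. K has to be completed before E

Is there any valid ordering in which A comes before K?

Yes

The constraints leave A and K unordered relative to each other; nothing requires K earlier.
That means at least one valid schedule has A before K.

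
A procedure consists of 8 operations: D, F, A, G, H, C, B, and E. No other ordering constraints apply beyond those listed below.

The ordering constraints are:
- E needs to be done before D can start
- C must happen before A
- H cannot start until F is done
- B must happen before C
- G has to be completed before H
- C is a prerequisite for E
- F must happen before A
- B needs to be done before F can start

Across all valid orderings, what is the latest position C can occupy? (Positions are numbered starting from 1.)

5

Every operation that must follow C has to come after it. Tracing all chains starting from C, those operations are: D, A, E — 3 in total.
With 3 mandatory successors out of 8 operations total, the latest slot for C is 8−3 = 5, and it's reachable by doing all non-successors before C.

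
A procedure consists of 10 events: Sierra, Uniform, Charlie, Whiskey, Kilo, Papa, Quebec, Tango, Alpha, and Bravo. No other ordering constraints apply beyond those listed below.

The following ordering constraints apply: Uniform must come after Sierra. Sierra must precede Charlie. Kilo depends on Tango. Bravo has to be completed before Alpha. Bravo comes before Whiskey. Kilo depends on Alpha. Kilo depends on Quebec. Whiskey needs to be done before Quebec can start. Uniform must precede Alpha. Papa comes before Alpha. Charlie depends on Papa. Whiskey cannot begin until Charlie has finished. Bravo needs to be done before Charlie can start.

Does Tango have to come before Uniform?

Nothing in the constraints links Tango and Uniform; they are unordered relative to each other.
A valid ordering placing Uniform before Tango exists, so the answer is no.

No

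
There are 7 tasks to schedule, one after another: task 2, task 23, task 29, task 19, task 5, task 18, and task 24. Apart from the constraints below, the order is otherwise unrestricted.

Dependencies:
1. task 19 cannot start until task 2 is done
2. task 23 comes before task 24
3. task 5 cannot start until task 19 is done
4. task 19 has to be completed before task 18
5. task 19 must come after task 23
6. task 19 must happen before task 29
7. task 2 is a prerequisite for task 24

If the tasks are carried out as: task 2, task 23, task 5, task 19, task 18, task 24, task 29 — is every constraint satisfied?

Here task 19 comes after task 5.
But one of the constraints requires task 19 before task 5, so this ordering violates it.

No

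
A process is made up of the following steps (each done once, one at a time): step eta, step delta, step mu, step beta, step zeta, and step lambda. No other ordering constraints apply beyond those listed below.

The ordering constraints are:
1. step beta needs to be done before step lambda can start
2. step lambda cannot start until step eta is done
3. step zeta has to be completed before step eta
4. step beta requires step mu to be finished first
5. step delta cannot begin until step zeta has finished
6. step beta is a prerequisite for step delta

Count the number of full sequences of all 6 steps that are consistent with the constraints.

2 steps have no prerequisites (step mu, step zeta), so any of them could come first.
Enumerating by repeatedly choosing an available step (one whose prerequisites are all placed) gives 15 distinct complete orderings.

15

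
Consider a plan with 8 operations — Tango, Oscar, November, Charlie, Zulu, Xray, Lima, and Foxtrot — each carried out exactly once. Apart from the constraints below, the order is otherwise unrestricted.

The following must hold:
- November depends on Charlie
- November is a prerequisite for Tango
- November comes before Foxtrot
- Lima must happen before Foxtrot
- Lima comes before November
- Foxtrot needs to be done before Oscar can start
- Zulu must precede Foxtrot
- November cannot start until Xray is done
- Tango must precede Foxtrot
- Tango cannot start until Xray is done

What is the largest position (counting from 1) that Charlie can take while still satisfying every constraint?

4

Every operation that must follow Charlie has to come after it. Tracing all chains starting from Charlie, those operations are: Tango, Oscar, November, Foxtrot — 4 in total.
With 4 mandatory successors out of 8 operations total, the latest slot for Charlie is 8−4 = 4, and it's reachable by doing all non-successors before Charlie.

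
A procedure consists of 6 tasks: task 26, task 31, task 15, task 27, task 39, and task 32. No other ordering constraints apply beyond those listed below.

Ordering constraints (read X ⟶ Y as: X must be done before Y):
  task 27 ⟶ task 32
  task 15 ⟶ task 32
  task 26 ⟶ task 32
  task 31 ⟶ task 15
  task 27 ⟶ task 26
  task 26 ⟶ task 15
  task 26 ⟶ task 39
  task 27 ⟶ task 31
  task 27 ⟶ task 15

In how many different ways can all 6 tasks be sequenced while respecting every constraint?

7

Only task 27 has no prerequisites, so it must go first.
Counting all ways to extend the partial order to a total order gives 7.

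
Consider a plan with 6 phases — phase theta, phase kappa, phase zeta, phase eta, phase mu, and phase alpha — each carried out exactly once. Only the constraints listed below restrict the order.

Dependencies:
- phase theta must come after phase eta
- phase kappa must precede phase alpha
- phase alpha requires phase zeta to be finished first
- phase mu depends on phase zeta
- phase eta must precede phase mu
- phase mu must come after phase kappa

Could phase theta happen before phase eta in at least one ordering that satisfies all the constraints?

Following phase eta → phase theta, phase eta must precede phase theta in every valid ordering.
So no valid ordering can have phase theta before phase eta.

No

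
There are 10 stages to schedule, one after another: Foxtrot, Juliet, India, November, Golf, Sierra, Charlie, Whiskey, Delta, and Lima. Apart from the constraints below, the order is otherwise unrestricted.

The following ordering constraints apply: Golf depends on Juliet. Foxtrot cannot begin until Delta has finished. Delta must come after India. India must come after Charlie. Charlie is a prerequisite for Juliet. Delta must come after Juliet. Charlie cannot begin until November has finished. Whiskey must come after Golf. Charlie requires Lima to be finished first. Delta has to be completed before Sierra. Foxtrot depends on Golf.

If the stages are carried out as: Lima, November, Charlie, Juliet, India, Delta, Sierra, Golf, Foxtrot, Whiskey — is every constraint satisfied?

Checking each listed constraint against this order: for instance, Juliet is in position 4 and Golf in position 8, so that constraint holds — and the remaining constraints check out the same way.

Yes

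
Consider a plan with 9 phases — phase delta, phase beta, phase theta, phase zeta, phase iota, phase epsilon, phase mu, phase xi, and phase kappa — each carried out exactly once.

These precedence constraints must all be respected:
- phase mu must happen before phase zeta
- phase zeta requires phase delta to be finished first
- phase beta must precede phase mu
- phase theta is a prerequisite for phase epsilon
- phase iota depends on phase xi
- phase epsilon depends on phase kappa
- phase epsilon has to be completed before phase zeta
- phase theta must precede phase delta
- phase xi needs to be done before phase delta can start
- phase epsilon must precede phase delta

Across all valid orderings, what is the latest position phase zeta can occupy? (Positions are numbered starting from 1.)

9

No constraint forces any phase after phase zeta, so it can be placed last, in position 9.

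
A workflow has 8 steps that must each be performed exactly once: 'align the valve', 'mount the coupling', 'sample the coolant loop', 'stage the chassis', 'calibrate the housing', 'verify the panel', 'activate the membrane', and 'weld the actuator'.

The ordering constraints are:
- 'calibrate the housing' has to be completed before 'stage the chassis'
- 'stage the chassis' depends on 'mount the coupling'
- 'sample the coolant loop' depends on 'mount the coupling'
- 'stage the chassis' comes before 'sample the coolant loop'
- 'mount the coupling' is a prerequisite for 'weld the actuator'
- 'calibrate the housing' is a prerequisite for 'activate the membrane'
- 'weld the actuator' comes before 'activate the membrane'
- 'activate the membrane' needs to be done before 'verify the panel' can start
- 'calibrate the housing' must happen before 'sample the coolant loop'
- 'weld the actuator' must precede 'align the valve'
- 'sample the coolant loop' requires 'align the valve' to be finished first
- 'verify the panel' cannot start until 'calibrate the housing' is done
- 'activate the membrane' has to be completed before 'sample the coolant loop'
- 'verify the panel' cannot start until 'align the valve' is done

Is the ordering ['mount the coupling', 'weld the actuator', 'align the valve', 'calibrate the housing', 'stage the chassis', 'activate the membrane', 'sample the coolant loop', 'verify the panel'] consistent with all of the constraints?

Yes

Every stated constraint is respected: 'mount the coupling' sits at position 1, ahead of 'sample the coolant loop' at position 7, and each of the other listed pairs likewise has the predecessor earlier in the sequence.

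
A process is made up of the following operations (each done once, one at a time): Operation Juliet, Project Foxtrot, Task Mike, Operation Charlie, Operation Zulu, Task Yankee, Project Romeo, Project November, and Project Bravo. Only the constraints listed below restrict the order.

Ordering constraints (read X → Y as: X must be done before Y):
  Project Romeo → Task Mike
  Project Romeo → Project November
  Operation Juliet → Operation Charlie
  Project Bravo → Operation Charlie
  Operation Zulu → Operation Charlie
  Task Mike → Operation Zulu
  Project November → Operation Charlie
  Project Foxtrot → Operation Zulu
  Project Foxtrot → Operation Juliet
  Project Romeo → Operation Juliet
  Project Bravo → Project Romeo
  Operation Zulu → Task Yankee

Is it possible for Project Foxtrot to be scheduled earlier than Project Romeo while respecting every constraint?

Yes

No chain of constraints runs from Project Romeo to Project Foxtrot, so Project Romeo is not required to come first.
That means at least one valid schedule has Project Foxtrot before Project Romeo.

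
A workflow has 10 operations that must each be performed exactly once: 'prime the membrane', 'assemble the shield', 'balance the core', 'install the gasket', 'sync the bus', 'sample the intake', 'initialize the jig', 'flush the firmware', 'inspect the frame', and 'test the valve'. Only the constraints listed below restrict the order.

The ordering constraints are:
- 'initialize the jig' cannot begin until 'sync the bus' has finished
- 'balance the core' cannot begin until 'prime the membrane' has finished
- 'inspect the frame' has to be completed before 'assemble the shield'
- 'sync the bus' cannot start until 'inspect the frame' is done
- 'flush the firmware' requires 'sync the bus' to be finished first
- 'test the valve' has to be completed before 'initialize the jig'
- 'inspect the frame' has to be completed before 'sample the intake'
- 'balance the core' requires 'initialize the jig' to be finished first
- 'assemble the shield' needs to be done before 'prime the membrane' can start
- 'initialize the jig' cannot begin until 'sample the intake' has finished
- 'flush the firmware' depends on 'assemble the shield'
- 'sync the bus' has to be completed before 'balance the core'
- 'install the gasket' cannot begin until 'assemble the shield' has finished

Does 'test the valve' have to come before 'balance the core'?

Yes

Chaining the stated constraints: 'test the valve' → 'initialize the jig' → 'balance the core'.
So 'test the valve' must precede 'balance the core' in any valid ordering.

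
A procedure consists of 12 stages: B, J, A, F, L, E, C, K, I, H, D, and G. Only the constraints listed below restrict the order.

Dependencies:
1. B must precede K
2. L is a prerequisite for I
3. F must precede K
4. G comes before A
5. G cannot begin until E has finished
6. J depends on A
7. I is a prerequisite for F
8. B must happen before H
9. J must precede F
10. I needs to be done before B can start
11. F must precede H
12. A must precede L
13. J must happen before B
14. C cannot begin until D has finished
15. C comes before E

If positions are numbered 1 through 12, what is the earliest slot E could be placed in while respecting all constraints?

3

Every stage that must precede E has to come before it. Tracing all chains that end at E, those stages are: C, D — 2 in total.
So at minimum 2 stages come before E, putting E no earlier than position 3. That position is achievable by scheduling exactly those predecessors first.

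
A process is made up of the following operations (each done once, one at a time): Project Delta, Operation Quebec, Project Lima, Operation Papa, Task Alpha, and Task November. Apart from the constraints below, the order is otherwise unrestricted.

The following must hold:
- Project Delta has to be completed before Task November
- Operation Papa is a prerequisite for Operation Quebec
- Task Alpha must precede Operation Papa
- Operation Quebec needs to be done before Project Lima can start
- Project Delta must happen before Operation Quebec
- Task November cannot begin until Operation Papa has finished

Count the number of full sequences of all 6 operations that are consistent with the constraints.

9

The operations with no prerequisites are Project Delta, Task Alpha; any of them can be placed first.
Counting all ways to extend the partial order to a total order gives 9.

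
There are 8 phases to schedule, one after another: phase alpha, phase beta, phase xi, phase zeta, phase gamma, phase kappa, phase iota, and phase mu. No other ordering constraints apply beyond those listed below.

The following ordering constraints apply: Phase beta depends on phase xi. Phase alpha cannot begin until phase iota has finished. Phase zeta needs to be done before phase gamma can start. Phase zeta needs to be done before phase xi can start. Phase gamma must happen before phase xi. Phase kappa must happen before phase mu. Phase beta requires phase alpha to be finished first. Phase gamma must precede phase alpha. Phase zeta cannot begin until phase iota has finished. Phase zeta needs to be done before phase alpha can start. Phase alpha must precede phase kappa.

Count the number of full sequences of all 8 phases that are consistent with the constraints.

Only phase iota has no prerequisites, so it must go first.
Counting all ways to extend the partial order to a total order gives 9.

9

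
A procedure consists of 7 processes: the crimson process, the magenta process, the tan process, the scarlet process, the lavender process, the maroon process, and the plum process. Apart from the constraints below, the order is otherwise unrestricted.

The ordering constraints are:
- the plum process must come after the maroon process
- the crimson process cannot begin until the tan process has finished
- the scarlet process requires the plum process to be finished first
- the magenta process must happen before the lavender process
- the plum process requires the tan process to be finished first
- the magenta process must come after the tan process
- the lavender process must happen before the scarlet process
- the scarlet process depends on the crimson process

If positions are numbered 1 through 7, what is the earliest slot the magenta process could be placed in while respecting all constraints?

Working backwards through the constraints from the magenta process, its only required predecessor is the tan process.
With 1 mandatory predecessor, the earliest the magenta process can sit is position 1+1 = 2, and placing just that one first achieves it.

2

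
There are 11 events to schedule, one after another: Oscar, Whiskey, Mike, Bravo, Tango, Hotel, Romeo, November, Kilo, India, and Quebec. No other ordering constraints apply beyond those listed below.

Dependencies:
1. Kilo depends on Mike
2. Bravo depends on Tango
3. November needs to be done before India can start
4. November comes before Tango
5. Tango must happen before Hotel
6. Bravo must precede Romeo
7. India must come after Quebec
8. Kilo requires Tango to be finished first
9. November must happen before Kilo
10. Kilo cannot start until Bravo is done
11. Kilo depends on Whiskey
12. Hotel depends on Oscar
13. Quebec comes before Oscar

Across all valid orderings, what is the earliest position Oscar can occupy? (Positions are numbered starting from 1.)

The only event forced before Oscar (directly or transitively) is Quebec.
So at minimum 1 event comes before Oscar, putting Oscar no earlier than position 2. That position is achievable by scheduling exactly that predecessor first.

2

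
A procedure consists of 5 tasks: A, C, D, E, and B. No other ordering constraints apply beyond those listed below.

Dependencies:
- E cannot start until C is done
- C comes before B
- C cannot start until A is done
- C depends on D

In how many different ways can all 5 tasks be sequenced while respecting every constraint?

4

2 tasks have no prerequisites (A, D), so any of them could come first.
Systematically extending each partial ordering one task at a time and counting, there are 4 complete orderings.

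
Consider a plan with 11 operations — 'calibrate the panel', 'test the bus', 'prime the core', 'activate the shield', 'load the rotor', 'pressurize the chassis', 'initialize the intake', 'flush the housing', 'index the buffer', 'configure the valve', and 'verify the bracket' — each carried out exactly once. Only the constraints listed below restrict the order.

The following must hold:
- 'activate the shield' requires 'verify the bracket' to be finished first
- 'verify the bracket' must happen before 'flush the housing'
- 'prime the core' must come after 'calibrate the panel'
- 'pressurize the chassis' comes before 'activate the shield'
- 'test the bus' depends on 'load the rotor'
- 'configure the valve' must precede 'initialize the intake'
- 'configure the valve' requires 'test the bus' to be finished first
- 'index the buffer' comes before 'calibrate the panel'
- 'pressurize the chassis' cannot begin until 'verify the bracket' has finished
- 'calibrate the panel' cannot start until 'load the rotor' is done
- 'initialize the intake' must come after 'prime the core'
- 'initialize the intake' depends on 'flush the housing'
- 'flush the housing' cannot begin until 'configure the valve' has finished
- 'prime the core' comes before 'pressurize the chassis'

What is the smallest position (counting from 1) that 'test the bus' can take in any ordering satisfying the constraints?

2

Working backwards through the constraints from 'test the bus', its only required predecessor is 'load the rotor'.
With 1 mandatory predecessor, the earliest 'test the bus' can sit is position 1+1 = 2, and placing just that one first achieves it.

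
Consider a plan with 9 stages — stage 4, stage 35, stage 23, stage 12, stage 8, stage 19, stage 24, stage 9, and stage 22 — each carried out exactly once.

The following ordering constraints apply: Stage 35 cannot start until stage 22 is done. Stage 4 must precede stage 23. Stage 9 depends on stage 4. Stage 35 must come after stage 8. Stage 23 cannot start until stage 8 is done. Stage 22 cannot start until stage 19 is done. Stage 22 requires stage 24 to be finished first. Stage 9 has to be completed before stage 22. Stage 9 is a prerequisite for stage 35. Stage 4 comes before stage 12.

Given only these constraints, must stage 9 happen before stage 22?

Chaining the stated constraints: stage 9 → stage 22.
That forces stage 9 before stage 22 in every valid schedule.

Yes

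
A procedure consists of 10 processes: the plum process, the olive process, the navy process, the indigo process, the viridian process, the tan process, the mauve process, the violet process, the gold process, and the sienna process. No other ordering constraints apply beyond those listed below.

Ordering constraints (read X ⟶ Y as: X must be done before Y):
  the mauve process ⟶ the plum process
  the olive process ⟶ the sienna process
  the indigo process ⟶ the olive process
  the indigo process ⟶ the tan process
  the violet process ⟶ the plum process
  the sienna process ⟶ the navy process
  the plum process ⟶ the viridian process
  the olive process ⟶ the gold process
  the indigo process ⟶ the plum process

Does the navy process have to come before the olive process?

The constraints actually force the olive process before the navy process (via the olive process → the sienna process → the navy process), not the other way around.
So the navy process never precedes the olive process.

No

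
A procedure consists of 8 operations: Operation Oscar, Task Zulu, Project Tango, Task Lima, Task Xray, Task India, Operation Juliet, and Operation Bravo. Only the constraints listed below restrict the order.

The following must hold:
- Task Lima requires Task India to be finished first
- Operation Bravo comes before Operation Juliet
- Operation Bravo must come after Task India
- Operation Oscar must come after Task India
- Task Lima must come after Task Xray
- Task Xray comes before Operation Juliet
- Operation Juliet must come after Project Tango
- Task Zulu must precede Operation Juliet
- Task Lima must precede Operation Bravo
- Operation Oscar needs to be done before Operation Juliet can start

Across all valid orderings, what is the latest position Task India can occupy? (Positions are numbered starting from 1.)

The operations that are forced after Task India, directly or by a chain of constraints, are Operation Oscar, Task Lima, Operation Juliet, Operation Bravo. That's 4 operations.
With 4 mandatory successors out of 8 operations total, the latest slot for Task India is 8−4 = 4, and it's reachable by doing all non-successors before Task India.

4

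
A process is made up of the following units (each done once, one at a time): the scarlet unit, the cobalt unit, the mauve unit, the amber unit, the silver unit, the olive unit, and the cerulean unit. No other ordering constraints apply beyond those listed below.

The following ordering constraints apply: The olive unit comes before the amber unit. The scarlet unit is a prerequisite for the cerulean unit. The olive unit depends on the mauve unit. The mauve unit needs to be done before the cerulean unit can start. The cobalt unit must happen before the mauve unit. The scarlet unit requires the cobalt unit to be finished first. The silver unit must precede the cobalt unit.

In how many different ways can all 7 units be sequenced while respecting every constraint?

Only the silver unit has no prerequisites, so it must go first.
Enumerating by repeatedly choosing an available unit (one whose prerequisites are all placed) gives 9 distinct complete orderings.

9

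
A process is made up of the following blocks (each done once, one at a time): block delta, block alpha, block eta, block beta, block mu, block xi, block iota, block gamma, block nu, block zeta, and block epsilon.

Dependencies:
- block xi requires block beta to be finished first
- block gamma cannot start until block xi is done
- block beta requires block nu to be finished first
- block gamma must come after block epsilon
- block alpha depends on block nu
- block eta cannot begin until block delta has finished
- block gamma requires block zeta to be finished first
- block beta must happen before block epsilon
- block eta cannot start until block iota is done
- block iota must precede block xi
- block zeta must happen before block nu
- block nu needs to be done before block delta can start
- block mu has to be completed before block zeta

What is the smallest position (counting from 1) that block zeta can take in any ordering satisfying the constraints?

2

Working backwards through the constraints from block zeta, its only required predecessor is block mu.
So at minimum 1 block comes before block zeta, putting block zeta no earlier than position 2. That position is achievable by scheduling exactly that predecessor first.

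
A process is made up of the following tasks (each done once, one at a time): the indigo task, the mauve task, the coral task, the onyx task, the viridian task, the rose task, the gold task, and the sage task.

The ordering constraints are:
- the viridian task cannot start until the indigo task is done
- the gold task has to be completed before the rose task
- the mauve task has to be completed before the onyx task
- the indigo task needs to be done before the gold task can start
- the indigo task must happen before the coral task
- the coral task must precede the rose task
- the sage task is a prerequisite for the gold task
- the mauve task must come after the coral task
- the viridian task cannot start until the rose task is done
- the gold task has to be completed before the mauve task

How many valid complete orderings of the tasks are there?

30

2 tasks have no prerequisites (the indigo task, the sage task), so any of them could come first.
Enumerating by repeatedly choosing an available task (one whose prerequisites are all placed) gives 30 distinct complete orderings.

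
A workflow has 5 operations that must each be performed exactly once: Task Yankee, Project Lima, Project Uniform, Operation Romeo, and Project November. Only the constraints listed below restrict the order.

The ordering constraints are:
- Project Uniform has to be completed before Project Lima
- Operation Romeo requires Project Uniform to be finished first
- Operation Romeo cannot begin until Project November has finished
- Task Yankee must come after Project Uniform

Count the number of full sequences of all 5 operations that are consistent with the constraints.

18

2 operations have no prerequisites (Project Uniform, Project November), so any of them could come first.
Enumerating by repeatedly choosing an available operation (one whose prerequisites are all placed) gives 18 distinct complete orderings.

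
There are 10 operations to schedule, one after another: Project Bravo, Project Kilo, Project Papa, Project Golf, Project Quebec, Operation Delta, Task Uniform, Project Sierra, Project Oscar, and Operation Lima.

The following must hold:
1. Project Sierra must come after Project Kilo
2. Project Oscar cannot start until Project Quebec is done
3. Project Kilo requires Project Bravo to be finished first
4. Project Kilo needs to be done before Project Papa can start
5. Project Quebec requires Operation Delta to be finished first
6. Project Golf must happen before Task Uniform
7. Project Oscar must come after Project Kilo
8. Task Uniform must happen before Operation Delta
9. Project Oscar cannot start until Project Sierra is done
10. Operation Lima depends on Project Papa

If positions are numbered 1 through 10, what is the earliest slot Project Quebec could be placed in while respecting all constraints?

The operations that are forced before Project Quebec, directly or transitively, are Project Golf, Operation Delta, Task Uniform. That's 3 operations.
So at minimum 3 operations come before Project Quebec, putting Project Quebec no earlier than position 4. That position is achievable by scheduling exactly those predecessors first.

4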